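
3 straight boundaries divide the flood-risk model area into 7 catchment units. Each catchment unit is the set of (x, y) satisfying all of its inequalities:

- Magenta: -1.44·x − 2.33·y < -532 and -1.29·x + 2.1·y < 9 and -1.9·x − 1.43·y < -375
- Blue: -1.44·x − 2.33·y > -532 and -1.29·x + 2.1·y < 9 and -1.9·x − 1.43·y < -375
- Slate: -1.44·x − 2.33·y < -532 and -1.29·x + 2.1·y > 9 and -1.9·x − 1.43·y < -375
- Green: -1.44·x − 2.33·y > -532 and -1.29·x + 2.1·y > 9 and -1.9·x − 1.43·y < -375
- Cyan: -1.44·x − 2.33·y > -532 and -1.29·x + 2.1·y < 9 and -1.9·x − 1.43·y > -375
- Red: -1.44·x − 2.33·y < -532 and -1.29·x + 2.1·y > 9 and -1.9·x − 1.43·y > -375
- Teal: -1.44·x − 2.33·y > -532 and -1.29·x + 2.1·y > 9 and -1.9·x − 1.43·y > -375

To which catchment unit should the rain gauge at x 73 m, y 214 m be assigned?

-1.44·73 − 2.33·214 = -603.740, which is < -532
-1.29·73 + 2.1·214 = 355.230, which is > 9
-1.9·73 − 1.43·214 = -444.720, which is < -375
This sign pattern matches Slate.

Slate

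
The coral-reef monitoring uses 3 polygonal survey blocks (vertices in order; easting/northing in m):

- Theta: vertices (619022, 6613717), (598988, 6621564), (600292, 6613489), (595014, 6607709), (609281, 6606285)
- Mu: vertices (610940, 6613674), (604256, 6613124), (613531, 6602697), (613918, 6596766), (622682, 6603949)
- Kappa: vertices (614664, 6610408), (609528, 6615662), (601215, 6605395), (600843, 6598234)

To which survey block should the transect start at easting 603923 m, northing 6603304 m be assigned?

Cast a ray rightward from (603923, 6603304). For each polygon, the edges (by vertex number in listed order) whose endpoints lie on opposite sides of northing = 6603304, where each meets that height, and whether that is right or left of the point:
Theta: no edge straddles that height → 0 crossings.
Mu: 2–3 at easting≈612991.1 (right), 4–5 at easting≈621895.0 (right) → 2 crossings.
Kappa: 3–4 at easting≈601106.4 (left), 4–1 at easting≈606598.9 (right) → 1 crossing.
Only Kappa has an odd count, so the point is inside Kappa.

Kappa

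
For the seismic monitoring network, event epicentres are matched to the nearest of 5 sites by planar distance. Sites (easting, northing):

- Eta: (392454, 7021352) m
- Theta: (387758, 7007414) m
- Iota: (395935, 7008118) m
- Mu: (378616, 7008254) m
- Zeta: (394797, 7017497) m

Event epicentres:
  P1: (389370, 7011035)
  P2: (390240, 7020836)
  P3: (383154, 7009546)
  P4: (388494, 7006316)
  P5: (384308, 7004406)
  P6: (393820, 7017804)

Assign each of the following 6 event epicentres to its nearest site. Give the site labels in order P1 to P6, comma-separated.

Theta, Eta, Mu, Theta, Theta, Zeta

P1 → Theta (d²=15710185.00)
P2 → Eta (d²=5168052.00)
P3 → Mu (d²=22262708.00)
P4 → Theta (d²=1747300.00)
P5 → Theta (d²=20950564.00)
P6 → Zeta (d²=1048778.00)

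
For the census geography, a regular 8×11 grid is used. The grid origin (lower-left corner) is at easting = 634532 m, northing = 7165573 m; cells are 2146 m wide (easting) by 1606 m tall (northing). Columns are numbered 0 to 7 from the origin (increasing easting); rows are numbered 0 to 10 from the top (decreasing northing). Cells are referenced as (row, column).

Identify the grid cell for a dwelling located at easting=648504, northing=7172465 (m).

(6, 6)

Column index: ⌊(648504 − 634532) / 2146⌋ = ⌊6.511⌋ = 6
Row offset from origin: ⌊(7172465 − 7165573) / 1606⌋ = ⌊4.291⌋ = 4 → row 6 (counted from top)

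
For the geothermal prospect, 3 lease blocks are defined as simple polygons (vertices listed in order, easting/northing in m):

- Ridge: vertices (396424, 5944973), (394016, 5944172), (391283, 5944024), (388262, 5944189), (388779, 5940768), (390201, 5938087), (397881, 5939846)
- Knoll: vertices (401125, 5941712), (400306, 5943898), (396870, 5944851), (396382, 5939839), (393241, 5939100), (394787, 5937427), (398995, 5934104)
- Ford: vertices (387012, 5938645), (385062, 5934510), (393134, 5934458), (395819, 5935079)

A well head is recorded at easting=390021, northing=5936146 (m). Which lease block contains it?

Cast a ray rightward from (390021, 5936146). For each polygon, the edges (by vertex number in listed order) whose endpoints lie on opposite sides of northing = 5936146, where each meets that height, and whether that is right or left of the point:
Ridge: no edge straddles that height → 0 crossings.
Knoll: 6–7 at easting≈396409.2 (right), 7–1 at easting≈399566.7 (right) → 2 crossings.
Ford: 1–2 at easting≈385833.5 (left), 4–1 at easting≈393183.8 (right) → 1 crossing.
Only Ford has an odd count, so the point is inside Ford.

Ford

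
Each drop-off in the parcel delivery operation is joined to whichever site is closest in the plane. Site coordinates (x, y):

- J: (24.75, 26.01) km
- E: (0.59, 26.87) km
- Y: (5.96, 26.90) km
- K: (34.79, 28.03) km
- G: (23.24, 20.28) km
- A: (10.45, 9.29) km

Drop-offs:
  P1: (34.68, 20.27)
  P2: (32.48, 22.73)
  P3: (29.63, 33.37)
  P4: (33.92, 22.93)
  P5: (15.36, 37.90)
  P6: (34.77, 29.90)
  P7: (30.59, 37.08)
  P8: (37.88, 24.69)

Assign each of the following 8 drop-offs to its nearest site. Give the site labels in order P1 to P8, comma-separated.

P1 → K (d²=60.23)
P2 → K (d²=33.43)
P3 → K (d²=55.14)
P4 → K (d²=26.77)
P5 → Y (d²=209.36)
P6 → K (d²=3.50)
P7 → K (d²=99.54)
P8 → K (d²=20.70)

K, K, K, K, Y, K, K, K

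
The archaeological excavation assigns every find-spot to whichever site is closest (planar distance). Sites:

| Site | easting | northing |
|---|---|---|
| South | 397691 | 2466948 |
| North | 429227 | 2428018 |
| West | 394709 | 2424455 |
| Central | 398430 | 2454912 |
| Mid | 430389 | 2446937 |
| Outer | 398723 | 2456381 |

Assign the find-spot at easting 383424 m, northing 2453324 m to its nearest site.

Squared distances to each site:
South: 389160665.000; North: 2738308445.000; West: 960770386.000; Central: 227701780.000; Mid: 2246504994.000; Outer: 243404650.000.
Minimum at Central.

Central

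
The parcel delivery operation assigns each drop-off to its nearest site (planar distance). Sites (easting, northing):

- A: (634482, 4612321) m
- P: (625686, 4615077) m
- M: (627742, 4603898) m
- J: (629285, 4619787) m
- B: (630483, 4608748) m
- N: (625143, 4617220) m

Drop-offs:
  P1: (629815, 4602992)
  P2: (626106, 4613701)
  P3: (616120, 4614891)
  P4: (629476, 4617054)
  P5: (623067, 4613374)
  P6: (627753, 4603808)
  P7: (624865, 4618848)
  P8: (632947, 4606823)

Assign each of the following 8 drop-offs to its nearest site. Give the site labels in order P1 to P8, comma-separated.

P1 → M (d²=5118165.00)
P2 → P (d²=2069776.00)
P3 → N (d²=86838770.00)
P4 → J (d²=7505770.00)
P5 → P (d²=9759370.00)
P6 → M (d²=8221.00)
P7 → N (d²=2727668.00)
P8 → B (d²=9776921.00)

M, P, N, J, P, M, N, B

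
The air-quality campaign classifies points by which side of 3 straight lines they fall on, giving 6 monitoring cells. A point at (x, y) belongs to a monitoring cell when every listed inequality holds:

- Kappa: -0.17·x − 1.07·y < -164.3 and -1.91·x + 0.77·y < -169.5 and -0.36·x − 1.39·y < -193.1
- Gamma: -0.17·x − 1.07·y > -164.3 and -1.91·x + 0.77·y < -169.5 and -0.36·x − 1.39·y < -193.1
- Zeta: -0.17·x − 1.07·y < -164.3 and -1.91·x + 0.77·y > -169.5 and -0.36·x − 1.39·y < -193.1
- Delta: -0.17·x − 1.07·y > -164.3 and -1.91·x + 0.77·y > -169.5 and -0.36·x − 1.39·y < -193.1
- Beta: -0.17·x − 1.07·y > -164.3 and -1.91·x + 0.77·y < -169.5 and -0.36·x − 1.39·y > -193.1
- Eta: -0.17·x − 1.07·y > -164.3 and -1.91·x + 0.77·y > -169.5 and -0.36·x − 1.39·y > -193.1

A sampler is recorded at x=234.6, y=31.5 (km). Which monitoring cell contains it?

Beta

-0.17·234.6 − 1.07·31.5 = -73.587, which is > -164.3
-1.91·234.6 + 0.77·31.5 = -423.831, which is < -169.5
-0.36·234.6 − 1.39·31.5 = -128.241, which is > -193.1
This sign pattern matches Beta.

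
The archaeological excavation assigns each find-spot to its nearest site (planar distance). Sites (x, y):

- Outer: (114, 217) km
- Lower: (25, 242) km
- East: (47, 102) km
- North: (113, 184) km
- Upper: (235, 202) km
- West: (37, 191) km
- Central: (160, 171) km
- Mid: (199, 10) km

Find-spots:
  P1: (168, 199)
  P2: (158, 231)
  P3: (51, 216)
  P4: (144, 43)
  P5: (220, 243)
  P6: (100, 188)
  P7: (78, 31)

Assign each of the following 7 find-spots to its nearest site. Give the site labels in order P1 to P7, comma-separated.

Central, Outer, West, Mid, Upper, North, East

P1 → Central (d²=848.00)
P2 → Outer (d²=2132.00)
P3 → West (d²=821.00)
P4 → Mid (d²=4114.00)
P5 → Upper (d²=1906.00)
P6 → North (d²=185.00)
P7 → East (d²=6002.00)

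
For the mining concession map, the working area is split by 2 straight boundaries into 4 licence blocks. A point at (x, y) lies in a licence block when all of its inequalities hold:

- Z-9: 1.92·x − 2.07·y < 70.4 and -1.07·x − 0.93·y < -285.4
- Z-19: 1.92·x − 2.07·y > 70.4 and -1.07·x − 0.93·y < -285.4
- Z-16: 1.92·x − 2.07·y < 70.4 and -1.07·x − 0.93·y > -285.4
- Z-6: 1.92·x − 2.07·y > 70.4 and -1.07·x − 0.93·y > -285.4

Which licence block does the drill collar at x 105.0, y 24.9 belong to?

Z-6

1.92·105.0 − 2.07·24.9 = 150.057, which is > 70.4
-1.07·105.0 − 0.93·24.9 = -135.507, which is > -285.4
This sign pattern matches Z-6.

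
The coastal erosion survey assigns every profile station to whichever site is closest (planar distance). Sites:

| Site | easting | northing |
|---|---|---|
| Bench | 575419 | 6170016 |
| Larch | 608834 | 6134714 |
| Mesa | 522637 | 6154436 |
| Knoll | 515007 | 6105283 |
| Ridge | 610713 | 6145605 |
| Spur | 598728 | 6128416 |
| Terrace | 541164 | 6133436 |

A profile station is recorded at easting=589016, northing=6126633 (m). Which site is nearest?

Squared distances to each site:
Bench: 2066963098.000; Larch: 458055685.000; Mesa: 5179178450.000; Knoll: 5933154581.000; Ridge: 830696593.000; Spur: 97502033.000; Terrace: 2336094713.000.
Minimum at Spur.

Spur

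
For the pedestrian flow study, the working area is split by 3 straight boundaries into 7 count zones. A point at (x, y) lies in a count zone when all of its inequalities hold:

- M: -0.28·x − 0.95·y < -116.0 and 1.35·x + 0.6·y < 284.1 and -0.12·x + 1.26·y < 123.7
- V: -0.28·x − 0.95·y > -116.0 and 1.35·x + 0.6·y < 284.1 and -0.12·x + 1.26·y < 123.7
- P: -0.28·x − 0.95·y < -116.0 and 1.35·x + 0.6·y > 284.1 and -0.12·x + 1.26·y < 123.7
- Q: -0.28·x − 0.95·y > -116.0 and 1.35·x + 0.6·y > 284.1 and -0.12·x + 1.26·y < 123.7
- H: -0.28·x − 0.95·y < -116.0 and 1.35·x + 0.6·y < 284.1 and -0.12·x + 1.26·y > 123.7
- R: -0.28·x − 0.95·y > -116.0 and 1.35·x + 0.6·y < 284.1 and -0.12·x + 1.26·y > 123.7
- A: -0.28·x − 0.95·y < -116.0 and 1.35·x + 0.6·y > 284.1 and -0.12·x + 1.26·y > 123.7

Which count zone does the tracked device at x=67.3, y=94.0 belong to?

V

-0.28·67.3 − 0.95·94.0 = -108.144, which is > -116.0
1.35·67.3 + 0.6·94.0 = 147.255, which is < 284.1
-0.12·67.3 + 1.26·94.0 = 110.364, which is < 123.7
This sign pattern matches V.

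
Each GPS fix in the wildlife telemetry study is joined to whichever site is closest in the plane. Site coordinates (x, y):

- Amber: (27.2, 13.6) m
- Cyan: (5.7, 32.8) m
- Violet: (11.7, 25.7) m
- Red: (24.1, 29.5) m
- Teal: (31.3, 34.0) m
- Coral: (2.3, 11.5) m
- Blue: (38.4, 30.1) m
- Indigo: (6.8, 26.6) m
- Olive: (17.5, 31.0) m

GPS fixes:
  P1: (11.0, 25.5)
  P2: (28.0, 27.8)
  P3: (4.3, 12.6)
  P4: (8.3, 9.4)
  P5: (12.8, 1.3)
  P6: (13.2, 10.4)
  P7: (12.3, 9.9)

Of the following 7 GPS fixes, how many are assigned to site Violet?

1

P1 → Violet
P2 → Red
P3 → Coral
P4 → Coral
P5 → Coral
P6 → Coral
P7 → Coral
1 of the 7 goes to Violet.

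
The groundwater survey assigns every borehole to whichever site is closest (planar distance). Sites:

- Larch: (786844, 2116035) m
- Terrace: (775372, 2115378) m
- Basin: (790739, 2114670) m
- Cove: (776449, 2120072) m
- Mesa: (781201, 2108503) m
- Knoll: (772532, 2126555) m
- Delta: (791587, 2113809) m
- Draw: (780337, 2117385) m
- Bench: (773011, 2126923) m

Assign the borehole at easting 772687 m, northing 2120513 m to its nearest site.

Cove

Squared distances to each site:
Larch: 220473133.000; Terrace: 33577450.000; Basin: 360015353.000; Cove: 14347125.000; Mesa: 216728296.000; Knoll: 36529789.000; Delta: 402153616.000; Draw: 68306884.000; Bench: 41193076.000.
Minimum at Cove.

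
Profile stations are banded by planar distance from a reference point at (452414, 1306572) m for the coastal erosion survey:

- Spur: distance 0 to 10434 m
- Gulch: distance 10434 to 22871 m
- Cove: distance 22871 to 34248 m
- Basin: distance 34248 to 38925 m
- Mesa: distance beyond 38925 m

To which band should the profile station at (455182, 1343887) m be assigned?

Distance = √((455182−452414)² + (1343887−1306572)²) = √(7661824.000 + 1392409225.000) = 37417.523 m.
34248 ≤ 37417.523 < 38925 → Basin.

Basin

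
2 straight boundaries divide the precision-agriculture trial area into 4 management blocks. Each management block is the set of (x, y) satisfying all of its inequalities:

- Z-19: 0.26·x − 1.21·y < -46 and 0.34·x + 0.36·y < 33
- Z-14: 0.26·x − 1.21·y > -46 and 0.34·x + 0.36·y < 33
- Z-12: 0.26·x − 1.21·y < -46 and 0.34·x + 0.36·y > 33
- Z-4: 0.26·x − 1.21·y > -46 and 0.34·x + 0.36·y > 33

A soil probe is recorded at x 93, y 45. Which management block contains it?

Z-4

0.26·93 − 1.21·45 = -30.270, which is > -46
0.34·93 + 0.36·45 = 47.820, which is > 33
This sign pattern matches Z-4.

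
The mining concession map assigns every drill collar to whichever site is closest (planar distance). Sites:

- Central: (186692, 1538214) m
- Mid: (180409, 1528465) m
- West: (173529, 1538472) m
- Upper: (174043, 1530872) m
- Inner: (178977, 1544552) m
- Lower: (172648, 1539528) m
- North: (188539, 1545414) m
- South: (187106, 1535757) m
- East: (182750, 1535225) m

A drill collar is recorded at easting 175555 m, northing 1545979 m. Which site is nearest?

Squared distances to each site:
Central: 184327994.000; Mid: 330301512.000; West: 60459725.000; Upper: 230507593.000; Inner: 13746413.000; Lower: 50066050.000; North: 168903481.000; South: 237914885.000; East: 167416541.000.
Minimum at Inner.

Inner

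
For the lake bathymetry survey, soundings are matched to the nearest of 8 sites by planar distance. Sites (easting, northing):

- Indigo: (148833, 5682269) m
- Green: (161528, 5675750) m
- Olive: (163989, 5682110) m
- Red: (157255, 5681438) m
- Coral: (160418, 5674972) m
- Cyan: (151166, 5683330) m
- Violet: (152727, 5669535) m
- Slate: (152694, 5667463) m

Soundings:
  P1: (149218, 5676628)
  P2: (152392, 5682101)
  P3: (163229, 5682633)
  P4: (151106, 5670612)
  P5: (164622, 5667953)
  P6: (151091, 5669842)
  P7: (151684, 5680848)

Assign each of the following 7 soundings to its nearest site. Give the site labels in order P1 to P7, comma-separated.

Indigo, Cyan, Olive, Violet, Coral, Violet, Cyan

P1 → Indigo (d²=31969106.00)
P2 → Cyan (d²=3013517.00)
P3 → Olive (d²=851129.00)
P4 → Violet (d²=3787570.00)
P5 → Coral (d²=66939977.00)
P6 → Violet (d²=2770745.00)
P7 → Cyan (d²=6428648.00)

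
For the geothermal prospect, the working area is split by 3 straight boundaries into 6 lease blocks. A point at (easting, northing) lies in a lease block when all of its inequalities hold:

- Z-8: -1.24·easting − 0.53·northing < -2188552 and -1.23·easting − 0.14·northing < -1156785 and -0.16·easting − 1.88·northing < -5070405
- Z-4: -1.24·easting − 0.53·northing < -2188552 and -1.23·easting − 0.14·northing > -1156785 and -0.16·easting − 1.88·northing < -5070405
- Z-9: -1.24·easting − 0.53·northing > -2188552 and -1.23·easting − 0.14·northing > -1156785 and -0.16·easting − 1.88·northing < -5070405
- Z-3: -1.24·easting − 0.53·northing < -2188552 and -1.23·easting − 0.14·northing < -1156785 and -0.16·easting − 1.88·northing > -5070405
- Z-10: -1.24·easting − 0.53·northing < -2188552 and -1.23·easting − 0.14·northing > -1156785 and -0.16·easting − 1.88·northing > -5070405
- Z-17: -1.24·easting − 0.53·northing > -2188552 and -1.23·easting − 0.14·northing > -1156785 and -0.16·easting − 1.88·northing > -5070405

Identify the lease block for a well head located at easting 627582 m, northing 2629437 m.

Z-17

-1.24·627582 − 0.53·2629437 = -2171803.290, which is > -2188552
-1.23·627582 − 0.14·2629437 = -1140047.040, which is > -1156785
-0.16·627582 − 1.88·2629437 = -5043754.680, which is > -5070405
This sign pattern matches Z-17.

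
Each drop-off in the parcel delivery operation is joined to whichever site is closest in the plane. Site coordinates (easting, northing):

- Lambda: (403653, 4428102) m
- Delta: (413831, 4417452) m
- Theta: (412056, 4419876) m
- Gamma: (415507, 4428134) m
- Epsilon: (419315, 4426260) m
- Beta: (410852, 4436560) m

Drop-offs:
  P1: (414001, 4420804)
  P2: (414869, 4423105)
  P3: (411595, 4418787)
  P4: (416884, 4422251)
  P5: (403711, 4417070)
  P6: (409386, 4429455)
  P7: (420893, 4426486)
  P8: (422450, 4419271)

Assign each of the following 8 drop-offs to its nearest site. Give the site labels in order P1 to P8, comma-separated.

P1 → Theta (d²=4644209.00)
P2 → Theta (d²=18339410.00)
P3 → Theta (d²=1398442.00)
P4 → Epsilon (d²=21981842.00)
P5 → Theta (d²=77512661.00)
P6 → Lambda (d²=34697898.00)
P7 → Epsilon (d²=2541160.00)
P8 → Epsilon (d²=58674346.00)

Theta, Theta, Theta, Epsilon, Theta, Lambda, Epsilon, Epsilon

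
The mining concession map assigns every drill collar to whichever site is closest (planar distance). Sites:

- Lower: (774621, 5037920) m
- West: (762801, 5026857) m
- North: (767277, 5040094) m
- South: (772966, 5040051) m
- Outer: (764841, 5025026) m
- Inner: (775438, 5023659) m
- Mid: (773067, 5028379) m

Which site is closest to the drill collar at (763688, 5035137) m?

Squared distances to each site:
Lower: 127275578.000; West: 69345169.000; North: 37452770.000; South: 110228680.000; Outer: 103561730.000; Inner: 269806984.000; Mid: 133636205.000.
Minimum at North.

North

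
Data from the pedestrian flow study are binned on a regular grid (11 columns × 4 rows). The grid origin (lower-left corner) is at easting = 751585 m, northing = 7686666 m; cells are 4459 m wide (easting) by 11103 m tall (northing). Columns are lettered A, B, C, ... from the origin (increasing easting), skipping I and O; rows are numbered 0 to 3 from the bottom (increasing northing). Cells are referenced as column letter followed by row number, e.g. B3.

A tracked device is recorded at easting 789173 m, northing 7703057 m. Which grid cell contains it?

J1

Column index: ⌊(789173 − 751585) / 4459⌋ = ⌊8.430⌋ = 8 → column J
Row offset from origin: ⌊(7703057 − 7686666) / 11103⌋ = ⌊1.476⌋ = 1 → row 1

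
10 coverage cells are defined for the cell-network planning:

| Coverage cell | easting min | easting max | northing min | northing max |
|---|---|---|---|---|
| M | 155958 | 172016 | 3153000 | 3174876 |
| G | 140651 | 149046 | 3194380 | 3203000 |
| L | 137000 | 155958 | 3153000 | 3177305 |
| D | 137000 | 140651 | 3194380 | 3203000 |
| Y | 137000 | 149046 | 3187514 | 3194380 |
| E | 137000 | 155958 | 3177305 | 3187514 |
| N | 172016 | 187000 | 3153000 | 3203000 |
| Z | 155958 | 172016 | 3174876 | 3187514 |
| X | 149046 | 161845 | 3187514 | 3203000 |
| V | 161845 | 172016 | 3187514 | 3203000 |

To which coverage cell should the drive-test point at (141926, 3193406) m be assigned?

The point has easting = 141926 and northing = 3193406.
Only Y satisfies 137000 ≤ easting ≤ 149046 and 3187514 ≤ northing ≤ 3194380.

Y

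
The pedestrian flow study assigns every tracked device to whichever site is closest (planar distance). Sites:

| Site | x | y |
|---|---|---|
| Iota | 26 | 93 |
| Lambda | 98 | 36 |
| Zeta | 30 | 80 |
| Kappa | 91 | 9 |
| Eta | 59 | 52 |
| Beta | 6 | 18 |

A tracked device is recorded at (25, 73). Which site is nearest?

Zeta

Squared distances to each site:
Iota: 401.000; Lambda: 6698.000; Zeta: 74.000; Kappa: 8452.000; Eta: 1597.000; Beta: 3386.000.
Minimum at Zeta.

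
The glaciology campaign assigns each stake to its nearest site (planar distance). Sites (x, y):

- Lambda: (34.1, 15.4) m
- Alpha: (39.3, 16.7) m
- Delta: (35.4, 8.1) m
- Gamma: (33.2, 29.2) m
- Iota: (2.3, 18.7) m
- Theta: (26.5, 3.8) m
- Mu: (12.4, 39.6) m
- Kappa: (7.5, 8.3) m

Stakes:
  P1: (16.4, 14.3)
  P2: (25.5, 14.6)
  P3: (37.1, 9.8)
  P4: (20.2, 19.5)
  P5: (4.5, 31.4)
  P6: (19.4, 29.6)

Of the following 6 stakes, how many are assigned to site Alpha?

0

P1 → Kappa
P2 → Lambda
P3 → Delta
P4 → Lambda
P5 → Mu
P6 → Mu
0 of the 6 go to Alpha.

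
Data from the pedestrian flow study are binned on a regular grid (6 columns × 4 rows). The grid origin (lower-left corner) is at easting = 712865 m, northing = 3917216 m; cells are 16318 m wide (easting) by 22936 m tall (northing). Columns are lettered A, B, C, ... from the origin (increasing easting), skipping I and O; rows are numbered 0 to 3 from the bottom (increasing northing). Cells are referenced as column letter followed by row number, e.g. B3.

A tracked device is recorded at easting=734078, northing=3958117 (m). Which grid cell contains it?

B1

Column index: ⌊(734078 − 712865) / 16318⌋ = ⌊1.300⌋ = 1 → column B
Row offset from origin: ⌊(3958117 − 3917216) / 22936⌋ = ⌊1.783⌋ = 1 → row 1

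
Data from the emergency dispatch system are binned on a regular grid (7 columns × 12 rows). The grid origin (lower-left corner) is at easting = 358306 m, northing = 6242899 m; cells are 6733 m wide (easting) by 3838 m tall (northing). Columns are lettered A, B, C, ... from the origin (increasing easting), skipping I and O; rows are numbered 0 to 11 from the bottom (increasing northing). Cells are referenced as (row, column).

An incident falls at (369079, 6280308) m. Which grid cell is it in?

Column index: ⌊(369079 − 358306) / 6733⌋ = ⌊1.600⌋ = 1 → column B
Row offset from origin: ⌊(6280308 − 6242899) / 3838⌋ = ⌊9.747⌋ = 9 → row 9

(9, B)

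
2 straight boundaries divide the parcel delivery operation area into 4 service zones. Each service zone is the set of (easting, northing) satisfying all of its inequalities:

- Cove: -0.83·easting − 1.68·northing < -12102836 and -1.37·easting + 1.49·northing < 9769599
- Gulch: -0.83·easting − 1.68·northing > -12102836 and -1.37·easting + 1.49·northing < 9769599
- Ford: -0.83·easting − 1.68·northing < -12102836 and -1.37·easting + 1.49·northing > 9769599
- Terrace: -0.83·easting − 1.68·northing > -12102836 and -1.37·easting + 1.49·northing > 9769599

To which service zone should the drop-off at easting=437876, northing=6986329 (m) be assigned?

Terrace

-0.83·437876 − 1.68·6986329 = -12100469.800, which is > -12102836
-1.37·437876 + 1.49·6986329 = 9809740.090, which is > 9769599
This sign pattern matches Terrace.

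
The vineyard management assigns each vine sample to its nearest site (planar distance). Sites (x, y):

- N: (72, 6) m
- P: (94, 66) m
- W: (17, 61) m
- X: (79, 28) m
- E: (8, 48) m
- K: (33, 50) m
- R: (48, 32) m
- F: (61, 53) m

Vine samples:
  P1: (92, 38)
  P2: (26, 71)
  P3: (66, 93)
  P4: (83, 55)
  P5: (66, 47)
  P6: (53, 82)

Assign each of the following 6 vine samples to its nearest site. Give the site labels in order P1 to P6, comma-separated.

P1 → X (d²=269.00)
P2 → W (d²=181.00)
P3 → P (d²=1513.00)
P4 → P (d²=242.00)
P5 → F (d²=61.00)
P6 → F (d²=905.00)

X, W, P, P, F, F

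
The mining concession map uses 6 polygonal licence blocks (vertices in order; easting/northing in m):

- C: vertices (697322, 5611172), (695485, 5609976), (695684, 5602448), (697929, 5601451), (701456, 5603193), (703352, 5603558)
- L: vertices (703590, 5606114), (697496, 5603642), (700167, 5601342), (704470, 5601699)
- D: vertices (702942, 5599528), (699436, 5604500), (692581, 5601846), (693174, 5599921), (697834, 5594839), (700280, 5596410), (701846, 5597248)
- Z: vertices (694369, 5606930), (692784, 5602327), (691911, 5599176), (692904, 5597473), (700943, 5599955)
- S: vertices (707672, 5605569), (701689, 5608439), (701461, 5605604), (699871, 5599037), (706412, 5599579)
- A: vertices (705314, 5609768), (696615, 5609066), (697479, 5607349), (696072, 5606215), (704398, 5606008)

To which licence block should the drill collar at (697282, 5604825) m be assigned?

C

Cast a ray rightward from (697282, 5604825). For each polygon, the edges (by vertex number in listed order) whose endpoints lie on opposite sides of northing = 5604825, where each meets that height, and whether that is right or left of the point:
C: 2–3 at easting≈695621.2 (left), 6–1 at easting≈702348.6 (right) → 1 crossing.
L: 1–2 at easting≈700412.3 (right), 4–1 at easting≈703846.9 (right) → 2 crossings.
D: no edge straddles that height → 0 crossings.
Z: 1–2 at easting≈693644.2 (left), 5–1 at easting≈696353.0 (left) → 0 crossings.
S: 3–4 at easting≈701272.4 (right), 5–1 at easting≈707515.5 (right) → 2 crossings.
A: no edge straddles that height → 0 crossings.
Only C has an odd count, so the point is inside C.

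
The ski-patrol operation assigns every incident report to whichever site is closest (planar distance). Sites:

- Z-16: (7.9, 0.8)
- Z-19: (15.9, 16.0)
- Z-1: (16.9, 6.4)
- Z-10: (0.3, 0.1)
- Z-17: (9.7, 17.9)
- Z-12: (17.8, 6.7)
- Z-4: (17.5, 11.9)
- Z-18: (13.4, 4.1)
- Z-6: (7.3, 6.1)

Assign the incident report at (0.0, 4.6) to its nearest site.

Z-10

Squared distances to each site:
Z-16: 76.850; Z-19: 382.770; Z-1: 288.850; Z-10: 20.340; Z-17: 270.980; Z-12: 321.250; Z-4: 359.540; Z-18: 179.810; Z-6: 55.540.
Minimum at Z-10.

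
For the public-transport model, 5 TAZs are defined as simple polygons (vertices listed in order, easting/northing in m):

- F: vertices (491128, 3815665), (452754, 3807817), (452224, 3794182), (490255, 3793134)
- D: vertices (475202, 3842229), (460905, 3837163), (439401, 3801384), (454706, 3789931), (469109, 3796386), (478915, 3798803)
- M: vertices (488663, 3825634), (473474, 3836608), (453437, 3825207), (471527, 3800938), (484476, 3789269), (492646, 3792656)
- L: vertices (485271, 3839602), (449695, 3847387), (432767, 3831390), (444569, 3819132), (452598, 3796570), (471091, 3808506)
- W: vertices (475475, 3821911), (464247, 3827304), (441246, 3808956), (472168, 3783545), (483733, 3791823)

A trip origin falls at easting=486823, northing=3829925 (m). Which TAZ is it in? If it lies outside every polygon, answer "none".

none

Cast a ray rightward from (486823, 3829925). For each polygon, the edges (by vertex number in listed order) whose endpoints lie on opposite sides of northing = 3829925, where each meets that height, and whether that is right or left of the point:
F: no edge straddles that height → 0 crossings.
D: 2–3 at easting≈456554.8 (left), 6–1 at easting≈476254.0 (left) → 0 crossings.
M: 1–2 at easting≈482723.9 (left), 2–3 at easting≈461728.8 (left) → 0 crossings.
L: 3–4 at easting≈434177.5 (left), 6–1 at easting≈480858.2 (left) → 0 crossings.
W: no edge straddles that height → 0 crossings.
All counts are even, so the point lies outside every listed polygon.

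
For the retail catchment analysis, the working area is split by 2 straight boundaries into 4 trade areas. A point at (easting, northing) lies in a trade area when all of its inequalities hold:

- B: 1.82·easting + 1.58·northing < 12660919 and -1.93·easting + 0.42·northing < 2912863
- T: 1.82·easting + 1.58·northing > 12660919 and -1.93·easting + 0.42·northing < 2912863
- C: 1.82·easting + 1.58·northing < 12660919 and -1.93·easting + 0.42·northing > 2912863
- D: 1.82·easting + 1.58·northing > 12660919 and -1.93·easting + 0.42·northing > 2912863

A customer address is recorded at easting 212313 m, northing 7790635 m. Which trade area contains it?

1.82·212313 + 1.58·7790635 = 12695612.960, which is > 12660919
-1.93·212313 + 0.42·7790635 = 2862302.610, which is < 2912863
This sign pattern matches T.

T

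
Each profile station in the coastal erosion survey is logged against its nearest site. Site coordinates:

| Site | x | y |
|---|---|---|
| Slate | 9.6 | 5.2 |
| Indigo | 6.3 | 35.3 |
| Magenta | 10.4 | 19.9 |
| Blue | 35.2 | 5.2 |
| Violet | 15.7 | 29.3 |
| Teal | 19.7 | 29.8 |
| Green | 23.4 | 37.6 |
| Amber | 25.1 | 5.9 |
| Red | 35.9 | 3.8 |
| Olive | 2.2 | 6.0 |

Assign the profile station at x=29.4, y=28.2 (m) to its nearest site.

Teal

Squared distances to each site:
Slate: 921.040; Indigo: 584.020; Magenta: 429.890; Blue: 562.640; Violet: 188.900; Teal: 96.650; Green: 124.360; Amber: 515.780; Red: 637.610; Olive: 1232.680.
Minimum at Teal.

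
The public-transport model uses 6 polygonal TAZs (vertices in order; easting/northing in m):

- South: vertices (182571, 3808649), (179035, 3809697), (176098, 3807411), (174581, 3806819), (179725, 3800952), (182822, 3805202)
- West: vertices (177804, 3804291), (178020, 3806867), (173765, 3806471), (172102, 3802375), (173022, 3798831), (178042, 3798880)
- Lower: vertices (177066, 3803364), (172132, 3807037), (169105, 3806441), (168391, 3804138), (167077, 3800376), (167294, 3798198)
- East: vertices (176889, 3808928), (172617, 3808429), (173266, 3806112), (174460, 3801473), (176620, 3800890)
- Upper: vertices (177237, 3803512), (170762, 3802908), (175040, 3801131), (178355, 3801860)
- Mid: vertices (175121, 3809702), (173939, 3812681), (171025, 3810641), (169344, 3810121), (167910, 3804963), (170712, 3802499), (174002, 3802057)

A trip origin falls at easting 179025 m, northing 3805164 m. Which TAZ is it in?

South

Cast a ray rightward from (179025, 3805164). For each polygon, the edges (by vertex number in listed order) whose endpoints lie on opposite sides of northing = 3805164, where each meets that height, and whether that is right or left of the point:
South: 4–5 at easting≈176032.1 (left), 5–6 at easting≈182794.3 (right) → 1 crossing.
West: 1–2 at easting≈177877.2 (left), 3–4 at easting≈173234.4 (left) → 0 crossings.
Lower: 1–2 at easting≈174648.0 (left), 3–4 at easting≈168709.1 (left) → 0 crossings.
East: 3–4 at easting≈173510.0 (left), 5–1 at easting≈176763.0 (left) → 0 crossings.
Upper: no edge straddles that height → 0 crossings.
Mid: 4–5 at easting≈167965.9 (left), 7–1 at easting≈174456.8 (left) → 0 crossings.
Only South has an odd count, so the point is inside South.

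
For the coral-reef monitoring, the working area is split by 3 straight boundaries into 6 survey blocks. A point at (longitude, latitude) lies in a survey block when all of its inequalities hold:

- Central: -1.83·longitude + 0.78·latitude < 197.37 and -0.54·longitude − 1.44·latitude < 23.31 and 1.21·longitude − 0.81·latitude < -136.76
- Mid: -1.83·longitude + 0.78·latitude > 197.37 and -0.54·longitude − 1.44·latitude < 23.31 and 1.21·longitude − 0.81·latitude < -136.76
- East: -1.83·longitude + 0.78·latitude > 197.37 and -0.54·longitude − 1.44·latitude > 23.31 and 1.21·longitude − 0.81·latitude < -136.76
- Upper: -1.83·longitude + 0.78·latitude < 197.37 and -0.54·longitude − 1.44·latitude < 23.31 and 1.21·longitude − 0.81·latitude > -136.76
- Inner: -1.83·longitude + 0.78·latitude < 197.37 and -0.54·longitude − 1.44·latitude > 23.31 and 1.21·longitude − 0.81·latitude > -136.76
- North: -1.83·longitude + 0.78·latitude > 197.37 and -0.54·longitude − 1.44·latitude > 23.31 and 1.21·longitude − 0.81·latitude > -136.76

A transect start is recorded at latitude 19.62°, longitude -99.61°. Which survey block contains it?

-1.83·-99.61 + 0.78·19.62 = 197.590, which is > 197.37
-0.54·-99.61 − 1.44·19.62 = 25.537, which is > 23.31
1.21·-99.61 − 0.81·19.62 = -136.420, which is > -136.76
This sign pattern matches North.

North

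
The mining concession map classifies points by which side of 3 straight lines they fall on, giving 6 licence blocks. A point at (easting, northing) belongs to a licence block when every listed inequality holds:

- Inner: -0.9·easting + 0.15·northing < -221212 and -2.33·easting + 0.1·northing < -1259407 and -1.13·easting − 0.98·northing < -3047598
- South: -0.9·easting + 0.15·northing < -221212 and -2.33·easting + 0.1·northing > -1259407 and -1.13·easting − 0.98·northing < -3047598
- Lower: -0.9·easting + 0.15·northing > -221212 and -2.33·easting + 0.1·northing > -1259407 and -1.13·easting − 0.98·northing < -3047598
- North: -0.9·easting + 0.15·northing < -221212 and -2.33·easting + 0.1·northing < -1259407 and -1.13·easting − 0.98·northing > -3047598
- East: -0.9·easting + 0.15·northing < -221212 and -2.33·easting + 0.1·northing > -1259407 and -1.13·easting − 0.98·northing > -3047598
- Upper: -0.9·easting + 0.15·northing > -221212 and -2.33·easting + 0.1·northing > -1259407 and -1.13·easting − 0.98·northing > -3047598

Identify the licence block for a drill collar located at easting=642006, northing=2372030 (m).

South

-0.9·642006 + 0.15·2372030 = -222000.900, which is < -221212
-2.33·642006 + 0.1·2372030 = -1258670.980, which is > -1259407
-1.13·642006 − 0.98·2372030 = -3050056.180, which is < -3047598
This sign pattern matches South.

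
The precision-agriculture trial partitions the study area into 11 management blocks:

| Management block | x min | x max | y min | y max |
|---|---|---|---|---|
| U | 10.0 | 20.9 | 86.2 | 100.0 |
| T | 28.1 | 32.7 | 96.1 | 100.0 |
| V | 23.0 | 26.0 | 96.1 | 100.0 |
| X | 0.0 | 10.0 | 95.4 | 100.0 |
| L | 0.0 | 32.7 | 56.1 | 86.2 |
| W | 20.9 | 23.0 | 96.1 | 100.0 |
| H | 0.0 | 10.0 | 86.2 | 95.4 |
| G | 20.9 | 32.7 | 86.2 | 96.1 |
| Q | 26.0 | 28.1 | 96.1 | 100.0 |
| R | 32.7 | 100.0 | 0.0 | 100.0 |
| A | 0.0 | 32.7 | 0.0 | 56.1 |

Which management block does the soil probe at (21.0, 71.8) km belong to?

The point has x = 21.0 and y = 71.8.
Only L satisfies 0.0 ≤ x ≤ 32.7 and 56.1 ≤ y ≤ 86.2.

L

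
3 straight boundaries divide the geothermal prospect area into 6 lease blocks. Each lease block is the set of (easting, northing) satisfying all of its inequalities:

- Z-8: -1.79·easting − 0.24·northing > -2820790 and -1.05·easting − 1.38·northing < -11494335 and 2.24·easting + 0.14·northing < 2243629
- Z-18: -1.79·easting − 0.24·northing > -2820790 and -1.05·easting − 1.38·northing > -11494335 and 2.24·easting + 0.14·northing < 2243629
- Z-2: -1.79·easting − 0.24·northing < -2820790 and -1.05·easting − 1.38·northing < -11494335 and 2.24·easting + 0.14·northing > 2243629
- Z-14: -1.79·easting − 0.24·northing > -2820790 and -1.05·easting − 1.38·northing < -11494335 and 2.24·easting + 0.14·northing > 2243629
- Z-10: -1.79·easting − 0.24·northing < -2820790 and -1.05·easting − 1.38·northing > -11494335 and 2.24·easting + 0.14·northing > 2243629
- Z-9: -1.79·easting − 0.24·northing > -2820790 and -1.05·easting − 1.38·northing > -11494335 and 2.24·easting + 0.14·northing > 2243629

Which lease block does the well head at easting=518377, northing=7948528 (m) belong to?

-1.79·518377 − 0.24·7948528 = -2835541.550, which is < -2820790
-1.05·518377 − 1.38·7948528 = -11513264.490, which is < -11494335
2.24·518377 + 0.14·7948528 = 2273958.400, which is > 2243629
This sign pattern matches Z-2.

Z-2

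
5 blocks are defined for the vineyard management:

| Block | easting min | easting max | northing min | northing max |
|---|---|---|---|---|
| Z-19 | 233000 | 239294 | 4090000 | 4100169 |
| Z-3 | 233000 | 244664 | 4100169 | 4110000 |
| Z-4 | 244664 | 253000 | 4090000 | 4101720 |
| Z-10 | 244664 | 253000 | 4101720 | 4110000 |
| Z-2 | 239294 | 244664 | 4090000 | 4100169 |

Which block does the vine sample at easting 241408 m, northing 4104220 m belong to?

Z-3

The point has easting = 241408 and northing = 4104220.
Only Z-3 satisfies 233000 ≤ easting ≤ 244664 and 4100169 ≤ northing ≤ 4110000.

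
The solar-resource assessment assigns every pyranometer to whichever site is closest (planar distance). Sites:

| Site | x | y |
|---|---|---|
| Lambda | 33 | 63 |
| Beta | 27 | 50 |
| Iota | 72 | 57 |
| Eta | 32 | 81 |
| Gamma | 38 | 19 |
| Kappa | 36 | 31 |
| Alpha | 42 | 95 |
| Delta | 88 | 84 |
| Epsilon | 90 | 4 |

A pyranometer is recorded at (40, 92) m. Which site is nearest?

Alpha

Squared distances to each site:
Lambda: 890.000; Beta: 1933.000; Iota: 2249.000; Eta: 185.000; Gamma: 5333.000; Kappa: 3737.000; Alpha: 13.000; Delta: 2368.000; Epsilon: 10244.000.
Minimum at Alpha.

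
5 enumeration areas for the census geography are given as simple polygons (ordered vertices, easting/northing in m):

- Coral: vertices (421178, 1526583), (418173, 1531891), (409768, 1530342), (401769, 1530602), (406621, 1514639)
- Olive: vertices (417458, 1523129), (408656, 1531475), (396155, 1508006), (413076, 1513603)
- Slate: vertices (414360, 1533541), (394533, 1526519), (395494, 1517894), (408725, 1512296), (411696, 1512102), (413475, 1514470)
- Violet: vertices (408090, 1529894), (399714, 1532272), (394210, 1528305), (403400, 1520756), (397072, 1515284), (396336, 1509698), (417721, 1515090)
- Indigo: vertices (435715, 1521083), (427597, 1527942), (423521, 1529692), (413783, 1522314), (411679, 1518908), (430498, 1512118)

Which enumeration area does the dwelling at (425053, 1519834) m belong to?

Cast a ray rightward from (425053, 1519834). For each polygon, the edges (by vertex number in listed order) whose endpoints lie on opposite sides of northing = 1519834, where each meets that height, and whether that is right or left of the point:
Coral: 4–5 at easting≈405042.0 (left), 5–1 at easting≈412952.5 (left) → 0 crossings.
Olive: 2–3 at easting≈402455.3 (left), 4–1 at easting≈415942.3 (left) → 0 crossings.
Slate: 2–3 at easting≈395277.8 (left), 6–1 at easting≈413723.9 (left) → 0 crossings.
Violet: 4–5 at easting≈402333.8 (left), 7–1 at easting≈414634.7 (left) → 0 crossings.
Indigo: 4–5 at easting≈412251.0 (left), 6–1 at easting≈434988.2 (right) → 1 crossing.
Only Indigo has an odd count, so the point is inside Indigo.

Indigo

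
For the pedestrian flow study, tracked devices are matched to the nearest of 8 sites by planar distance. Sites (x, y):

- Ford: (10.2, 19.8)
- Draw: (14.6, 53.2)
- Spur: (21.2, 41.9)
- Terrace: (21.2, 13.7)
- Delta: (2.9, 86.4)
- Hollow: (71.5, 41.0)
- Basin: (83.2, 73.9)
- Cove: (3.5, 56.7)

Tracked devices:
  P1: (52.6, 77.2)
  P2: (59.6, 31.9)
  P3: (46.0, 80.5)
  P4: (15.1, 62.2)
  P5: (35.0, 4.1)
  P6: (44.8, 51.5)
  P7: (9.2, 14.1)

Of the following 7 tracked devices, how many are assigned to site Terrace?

P1 → Basin
P2 → Hollow
P3 → Basin
P4 → Draw
P5 → Terrace
P6 → Spur
P7 → Ford
1 of the 7 goes to Terrace.

1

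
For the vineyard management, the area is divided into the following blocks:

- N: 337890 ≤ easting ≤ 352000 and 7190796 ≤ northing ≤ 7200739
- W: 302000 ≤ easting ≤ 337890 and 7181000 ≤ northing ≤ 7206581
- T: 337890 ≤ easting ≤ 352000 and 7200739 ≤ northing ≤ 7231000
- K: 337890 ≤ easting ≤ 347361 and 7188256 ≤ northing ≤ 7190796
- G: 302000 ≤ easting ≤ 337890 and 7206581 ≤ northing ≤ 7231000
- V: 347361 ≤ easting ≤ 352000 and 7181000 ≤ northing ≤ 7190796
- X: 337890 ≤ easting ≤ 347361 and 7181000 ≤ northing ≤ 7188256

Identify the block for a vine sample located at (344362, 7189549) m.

The point has easting = 344362 and northing = 7189549.
Only K satisfies 337890 ≤ easting ≤ 347361 and 7188256 ≤ northing ≤ 7190796.

K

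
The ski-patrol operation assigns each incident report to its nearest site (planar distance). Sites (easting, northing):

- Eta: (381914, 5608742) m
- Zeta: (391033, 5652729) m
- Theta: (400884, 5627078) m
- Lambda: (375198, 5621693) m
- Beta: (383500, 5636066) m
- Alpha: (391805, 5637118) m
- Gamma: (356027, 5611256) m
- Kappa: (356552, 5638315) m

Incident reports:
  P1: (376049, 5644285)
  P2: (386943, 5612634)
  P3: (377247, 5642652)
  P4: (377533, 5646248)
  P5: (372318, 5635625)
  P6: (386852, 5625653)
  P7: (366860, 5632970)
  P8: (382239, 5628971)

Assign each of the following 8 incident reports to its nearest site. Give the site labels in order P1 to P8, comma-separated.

P1 → Beta (d²=123069362.00)
P2 → Eta (d²=40438505.00)
P3 → Beta (d²=82475405.00)
P4 → Beta (d²=139278213.00)
P5 → Beta (d²=125231605.00)
P6 → Beta (d²=119666473.00)
P7 → Kappa (d²=134823889.00)
P8 → Beta (d²=51929146.00)

Beta, Eta, Beta, Beta, Beta, Beta, Kappa, Beta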